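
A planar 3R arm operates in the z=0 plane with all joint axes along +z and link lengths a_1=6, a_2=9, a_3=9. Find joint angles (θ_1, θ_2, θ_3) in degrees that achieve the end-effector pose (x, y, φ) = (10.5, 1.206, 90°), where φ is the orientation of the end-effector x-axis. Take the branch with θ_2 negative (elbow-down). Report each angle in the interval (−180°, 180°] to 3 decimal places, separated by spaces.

0.002 -60.002 150.000

wrist centre = target − a_3·(cos φ, sin φ) = (10.5000, -7.7940)
cos θ_2 = (170.9964−6²−9²)/(2·6·9) = 0.5000; θ_2 = -60.0022° (elbow-down)
β = atan2(-7.7940,10.5000) = -36.5860°; ψ = atan2(-7.7944,10.4997) = -36.5882°
θ_1 = β − ψ = 0.0022°
θ_3 = φ − θ_1 − θ_2 = 150.0000° (wrapped to (-180°,180°])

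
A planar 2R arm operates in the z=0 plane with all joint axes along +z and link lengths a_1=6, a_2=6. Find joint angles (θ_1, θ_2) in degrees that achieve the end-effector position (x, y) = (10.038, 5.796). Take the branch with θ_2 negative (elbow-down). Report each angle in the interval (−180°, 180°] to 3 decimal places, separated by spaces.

45.001 -29.998

cos θ_2 = (134.3551−6²−6²)/(2·6·6) = 0.8660; θ_2 = -29.9980° (elbow-down)
β = atan2(5.7960,10.0380) = 30.0024°; ψ = atan2(-2.9998,11.1963) = -14.9990°
θ_1 = β − ψ = 45.0014°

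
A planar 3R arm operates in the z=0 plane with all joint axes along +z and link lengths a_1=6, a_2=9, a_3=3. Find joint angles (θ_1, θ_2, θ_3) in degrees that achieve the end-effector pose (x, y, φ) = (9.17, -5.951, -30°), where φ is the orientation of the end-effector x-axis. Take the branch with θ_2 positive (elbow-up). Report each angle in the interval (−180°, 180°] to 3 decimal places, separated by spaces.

-113.215 119.999 -36.784

wrist centre = target − a_3·(cos φ, sin φ) = (6.5719, -4.4510)
cos θ_2 = (63.0016−6²−9²)/(2·6·9) = -0.5000; θ_2 = 119.9990° (elbow-up)
β = atan2(-4.4510,6.5719) = -34.1088°; ψ = atan2(7.7943,1.5001) = 79.1058°
θ_1 = β − ψ = -113.2146°
θ_3 = φ − θ_1 − θ_2 = -36.7845° (wrapped to (-180°,180°])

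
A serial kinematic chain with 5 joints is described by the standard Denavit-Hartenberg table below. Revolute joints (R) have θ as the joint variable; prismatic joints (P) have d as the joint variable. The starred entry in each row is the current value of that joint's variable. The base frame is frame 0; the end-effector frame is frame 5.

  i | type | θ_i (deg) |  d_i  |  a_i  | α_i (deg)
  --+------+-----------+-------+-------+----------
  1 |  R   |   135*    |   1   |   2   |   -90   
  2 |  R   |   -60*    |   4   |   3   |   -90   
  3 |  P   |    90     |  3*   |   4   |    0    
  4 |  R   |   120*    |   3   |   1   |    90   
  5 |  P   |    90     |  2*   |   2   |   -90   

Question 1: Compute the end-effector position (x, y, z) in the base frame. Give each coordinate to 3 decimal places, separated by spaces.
after link 1: o_1 = (-1.4142, 1.4142, 1.0000)
after link 2: o_2 = (-5.3033, -0.3536, 3.5981)
after link 3: o_3 = (-4.3120, 4.3120, 2.0981)
after link 4: o_4 = (-6.1965, 5.4894, -0.1519)
after link 5: o_5 = (-5.8429, 7.5853, -2.0179)

-5.843 7.585 -2.018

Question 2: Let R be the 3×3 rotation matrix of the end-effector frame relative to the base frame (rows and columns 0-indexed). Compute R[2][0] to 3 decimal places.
-0.500

End-effector x-axis (col 0 of R) = (-0.6124,0.6124,-0.5000)
R[2][0] = -0.5000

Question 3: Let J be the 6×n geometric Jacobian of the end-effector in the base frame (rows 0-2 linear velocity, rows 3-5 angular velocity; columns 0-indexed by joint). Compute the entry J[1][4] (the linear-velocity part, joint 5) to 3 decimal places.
prismatic axis z_4 = (0.7891,0.4356,-0.4330)
J_v[:, 4] = z_4; J_ω[:, 4] = (0,0,0)
entry J[1][4] = 0.4356

0.436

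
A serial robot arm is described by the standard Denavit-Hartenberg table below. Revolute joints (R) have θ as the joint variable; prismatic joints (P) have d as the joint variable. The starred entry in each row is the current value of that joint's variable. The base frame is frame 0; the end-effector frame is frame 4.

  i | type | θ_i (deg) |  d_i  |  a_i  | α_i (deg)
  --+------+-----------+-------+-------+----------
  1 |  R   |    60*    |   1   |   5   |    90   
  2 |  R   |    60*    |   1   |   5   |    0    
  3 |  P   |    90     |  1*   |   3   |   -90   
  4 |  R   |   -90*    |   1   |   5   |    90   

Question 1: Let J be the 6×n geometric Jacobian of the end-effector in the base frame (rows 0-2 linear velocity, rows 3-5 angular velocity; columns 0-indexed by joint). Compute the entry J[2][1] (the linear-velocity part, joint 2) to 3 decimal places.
axis z_1 = (0.8660,-0.5000,0.0000); lever o_n−o_1 = (5.7631,-4.0179,4.9641)
cross product → J_v[:, 1] = (-2.4821,-4.2990,-0.5981)
J_ω[:, 1] = z_1
entry J[2][1] = -0.5981

-0.598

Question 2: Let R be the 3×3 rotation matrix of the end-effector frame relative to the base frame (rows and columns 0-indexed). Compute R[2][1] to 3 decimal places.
-0.866

End-effector y-axis (col 1 of R) = (-0.2500,-0.4330,-0.8660)
R[2][1] = -0.8660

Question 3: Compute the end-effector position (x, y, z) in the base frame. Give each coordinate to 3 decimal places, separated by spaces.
8.263 0.312 5.964

after link 1: o_1 = (2.5000, 4.3301, 1.0000)
after link 2: o_2 = (4.6160, 5.9952, 5.3301)
after link 3: o_3 = (4.1830, 3.2452, 6.8301)
after link 4: o_4 = (8.2631, 0.3122, 5.9641)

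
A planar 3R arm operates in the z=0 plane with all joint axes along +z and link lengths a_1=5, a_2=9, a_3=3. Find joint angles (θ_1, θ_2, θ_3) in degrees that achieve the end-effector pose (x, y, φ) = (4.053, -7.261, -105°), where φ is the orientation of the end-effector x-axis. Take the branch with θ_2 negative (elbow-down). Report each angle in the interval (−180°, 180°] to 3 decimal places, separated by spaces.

59.999 -134.999 -30.000

wrist centre = target − a_3·(cos φ, sin φ) = (4.8295, -4.3632)
cos θ_2 = (42.3614−5²−9²)/(2·5·9) = -0.7071; θ_2 = -134.9991° (elbow-down)
β = atan2(-4.3632,4.8295) = -42.0966°; ψ = atan2(-6.3641,-1.3639) = -102.0959°
θ_1 = β − ψ = 59.9994°
θ_3 = φ − θ_1 − θ_2 = -30.0003° (wrapped to (-180°,180°])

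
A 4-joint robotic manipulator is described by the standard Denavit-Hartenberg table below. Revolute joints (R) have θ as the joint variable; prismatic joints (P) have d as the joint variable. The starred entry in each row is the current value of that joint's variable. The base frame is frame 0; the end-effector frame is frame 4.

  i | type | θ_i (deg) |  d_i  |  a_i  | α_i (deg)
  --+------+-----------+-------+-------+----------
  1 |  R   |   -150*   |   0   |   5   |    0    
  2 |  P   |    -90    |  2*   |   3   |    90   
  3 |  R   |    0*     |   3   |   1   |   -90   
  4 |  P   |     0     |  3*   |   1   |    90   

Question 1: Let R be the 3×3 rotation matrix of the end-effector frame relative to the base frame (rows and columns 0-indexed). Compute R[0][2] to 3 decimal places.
End-effector z-axis (col 2 of R) = (0.8660,0.5000,0.0000)
R[0][2] = 0.8660

0.866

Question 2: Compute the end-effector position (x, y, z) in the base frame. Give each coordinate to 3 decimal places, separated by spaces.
-4.232 3.330 5.000

after link 1: o_1 = (-4.3301, -2.5000, 0.0000)
after link 2: o_2 = (-5.8301, 0.0981, 2.0000)
after link 3: o_3 = (-3.7321, 2.4641, 2.0000)
after link 4: o_4 = (-4.2321, 3.3301, 5.0000)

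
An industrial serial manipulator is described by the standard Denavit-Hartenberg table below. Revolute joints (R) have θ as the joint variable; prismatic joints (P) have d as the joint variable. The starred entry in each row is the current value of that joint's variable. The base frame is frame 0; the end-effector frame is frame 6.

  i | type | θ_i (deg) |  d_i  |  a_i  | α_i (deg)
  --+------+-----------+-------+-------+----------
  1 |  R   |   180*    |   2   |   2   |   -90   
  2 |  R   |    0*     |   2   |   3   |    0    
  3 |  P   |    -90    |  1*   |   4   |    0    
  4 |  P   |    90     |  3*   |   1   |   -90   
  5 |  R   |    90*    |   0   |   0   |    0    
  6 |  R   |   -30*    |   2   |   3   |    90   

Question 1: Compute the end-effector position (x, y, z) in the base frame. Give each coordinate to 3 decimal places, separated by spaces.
-7.500 -3.402 4.000

after link 1: o_1 = (-2.0000, 0.0000, 2.0000)
after link 2: o_2 = (-5.0000, -2.0000, 2.0000)
after link 3: o_3 = (-5.0000, -3.0000, 6.0000)
after link 4: o_4 = (-6.0000, -6.0000, 6.0000)
after link 5: o_5 = (-6.0000, -6.0000, 6.0000)
after link 6: o_6 = (-7.5000, -3.4019, 4.0000)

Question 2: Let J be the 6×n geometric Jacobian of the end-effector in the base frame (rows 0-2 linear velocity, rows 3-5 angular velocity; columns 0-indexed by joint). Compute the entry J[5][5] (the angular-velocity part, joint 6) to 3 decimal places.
-1.000

axis z_5 = (-0.0000,-0.0000,-1.0000); lever o_n−o_5 = (-1.5000,2.5981,-2.0000)
cross product → J_v[:, 5] = (2.5981,1.5000,-0.0000)
J_ω[:, 5] = z_5
entry J[5][5] = -1.0000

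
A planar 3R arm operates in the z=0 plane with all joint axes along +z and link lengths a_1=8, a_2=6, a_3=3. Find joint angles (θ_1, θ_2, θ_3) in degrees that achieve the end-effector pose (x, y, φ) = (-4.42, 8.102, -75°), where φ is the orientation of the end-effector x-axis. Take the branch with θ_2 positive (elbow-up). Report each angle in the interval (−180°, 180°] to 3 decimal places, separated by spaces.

wrist centre = target − a_3·(cos φ, sin φ) = (-5.1965, 10.9998)
cos θ_2 = (147.9983−8²−6²)/(2·8·6) = 0.5000; θ_2 = 60.0012° (elbow-up)
β = atan2(10.9998,-5.1965) = 115.2867°; ψ = atan2(5.1962,10.9999) = 25.2855°
θ_1 = β − ψ = 90.0013°
θ_3 = φ − θ_1 − θ_2 = 134.9975° (wrapped to (-180°,180°])

90.001 60.001 134.998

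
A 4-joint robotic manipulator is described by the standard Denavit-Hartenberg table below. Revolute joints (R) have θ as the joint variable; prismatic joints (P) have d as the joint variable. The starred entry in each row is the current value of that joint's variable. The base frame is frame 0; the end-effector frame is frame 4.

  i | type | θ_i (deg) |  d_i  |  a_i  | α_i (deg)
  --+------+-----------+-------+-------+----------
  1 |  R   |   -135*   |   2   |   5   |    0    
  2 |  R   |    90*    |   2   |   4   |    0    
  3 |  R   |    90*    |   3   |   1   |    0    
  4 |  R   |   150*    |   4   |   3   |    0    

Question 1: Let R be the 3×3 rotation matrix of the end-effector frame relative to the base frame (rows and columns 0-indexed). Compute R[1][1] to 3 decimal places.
-0.966

End-effector y-axis (col 1 of R) = (0.2588,-0.9659,0.0000)
R[1][1] = -0.9659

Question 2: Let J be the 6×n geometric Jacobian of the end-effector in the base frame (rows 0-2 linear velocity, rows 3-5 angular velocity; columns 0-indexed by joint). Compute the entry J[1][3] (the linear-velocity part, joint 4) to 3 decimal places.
axis z_3 = (0.0000,0.0000,1.0000); lever o_n−o_3 = (-2.8978,-0.7765,4.0000)
cross product → J_v[:, 3] = (0.7765,-2.8978,0.0000)
J_ω[:, 3] = z_3
entry J[1][3] = -2.8978

-2.898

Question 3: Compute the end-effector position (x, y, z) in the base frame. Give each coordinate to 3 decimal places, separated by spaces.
-2.898 -6.433 11.000

after link 1: o_1 = (-3.5355, -3.5355, 2.0000)
after link 2: o_2 = (-0.7071, -6.3640, 4.0000)
after link 3: o_3 = (0.0000, -5.6569, 7.0000)
after link 4: o_4 = (-2.8978, -6.4333, 11.0000)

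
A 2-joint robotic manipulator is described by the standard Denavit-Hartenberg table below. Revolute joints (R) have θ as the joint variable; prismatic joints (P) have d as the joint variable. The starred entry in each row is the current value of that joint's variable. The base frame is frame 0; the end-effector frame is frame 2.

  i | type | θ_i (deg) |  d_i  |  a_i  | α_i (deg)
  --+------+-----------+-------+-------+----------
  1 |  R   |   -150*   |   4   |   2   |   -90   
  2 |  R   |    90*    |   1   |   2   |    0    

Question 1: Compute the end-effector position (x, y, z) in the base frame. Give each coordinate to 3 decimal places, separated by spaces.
after link 1: o_1 = (-1.7321, -1.0000, 4.0000)
after link 2: o_2 = (-1.2321, -1.8660, 2.0000)

-1.232 -1.866 2.000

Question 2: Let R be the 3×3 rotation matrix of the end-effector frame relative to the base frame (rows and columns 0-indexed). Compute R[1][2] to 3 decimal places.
-0.866

End-effector z-axis (col 2 of R) = (0.5000,-0.8660,0.0000)
R[1][2] = -0.8660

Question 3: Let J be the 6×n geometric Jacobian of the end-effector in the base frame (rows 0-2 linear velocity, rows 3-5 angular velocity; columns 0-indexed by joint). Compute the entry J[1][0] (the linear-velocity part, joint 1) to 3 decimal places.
-1.232

axis z_0 = ẑ; lever o_n−o_0 = (-1.2321,-1.8660,2.0000)
cross product → J_v[:, 0] = (1.8660,-1.2321,0.0000)
J_ω[:, 0] = z_0
entry J[1][0] = -1.2321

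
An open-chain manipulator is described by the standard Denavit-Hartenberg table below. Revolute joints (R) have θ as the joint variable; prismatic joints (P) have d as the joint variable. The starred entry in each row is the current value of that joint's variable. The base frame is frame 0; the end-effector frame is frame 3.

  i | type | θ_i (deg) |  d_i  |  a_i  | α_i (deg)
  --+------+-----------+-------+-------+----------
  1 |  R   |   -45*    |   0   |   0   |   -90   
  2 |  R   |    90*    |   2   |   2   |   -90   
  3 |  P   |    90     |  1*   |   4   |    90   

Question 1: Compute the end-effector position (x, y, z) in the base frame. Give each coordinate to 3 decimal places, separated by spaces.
-2.121 -0.707 -2.000

after link 1: o_1 = (0.0000, 0.0000, 0.0000)
after link 2: o_2 = (1.4142, 1.4142, -2.0000)
after link 3: o_3 = (-2.1213, -0.7071, -2.0000)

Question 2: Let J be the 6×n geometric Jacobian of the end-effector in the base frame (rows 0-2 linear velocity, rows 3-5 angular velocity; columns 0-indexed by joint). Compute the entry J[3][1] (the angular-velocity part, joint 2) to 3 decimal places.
0.707

axis z_1 = (0.7071,0.7071,0.0000); lever o_n−o_1 = (-2.1213,-0.7071,-2.0000)
cross product → J_v[:, 1] = (-1.4142,1.4142,1.0000)
J_ω[:, 1] = z_1
entry J[3][1] = 0.7071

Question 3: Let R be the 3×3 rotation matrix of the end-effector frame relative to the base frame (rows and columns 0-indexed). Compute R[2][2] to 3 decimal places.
End-effector z-axis (col 2 of R) = (0.0000,0.0000,-1.0000)
R[2][2] = -1.0000

-1.000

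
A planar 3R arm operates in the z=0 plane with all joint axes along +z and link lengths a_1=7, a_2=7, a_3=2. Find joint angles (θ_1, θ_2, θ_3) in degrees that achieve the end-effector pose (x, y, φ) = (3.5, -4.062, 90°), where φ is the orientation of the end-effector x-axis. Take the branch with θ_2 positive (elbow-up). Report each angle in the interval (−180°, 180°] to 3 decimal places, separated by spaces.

-120.000 120.001 89.999

wrist centre = target − a_3·(cos φ, sin φ) = (3.5000, -6.0620)
cos θ_2 = (48.9978−7²−7²)/(2·7·7) = -0.5000; θ_2 = 120.0015° (elbow-up)
β = atan2(-6.0620,3.5000) = -59.9993°; ψ = atan2(6.0621,3.4998) = 60.0007°
θ_1 = β − ψ = -120.0000°
θ_3 = φ − θ_1 − θ_2 = 89.9985° (wrapped to (-180°,180°])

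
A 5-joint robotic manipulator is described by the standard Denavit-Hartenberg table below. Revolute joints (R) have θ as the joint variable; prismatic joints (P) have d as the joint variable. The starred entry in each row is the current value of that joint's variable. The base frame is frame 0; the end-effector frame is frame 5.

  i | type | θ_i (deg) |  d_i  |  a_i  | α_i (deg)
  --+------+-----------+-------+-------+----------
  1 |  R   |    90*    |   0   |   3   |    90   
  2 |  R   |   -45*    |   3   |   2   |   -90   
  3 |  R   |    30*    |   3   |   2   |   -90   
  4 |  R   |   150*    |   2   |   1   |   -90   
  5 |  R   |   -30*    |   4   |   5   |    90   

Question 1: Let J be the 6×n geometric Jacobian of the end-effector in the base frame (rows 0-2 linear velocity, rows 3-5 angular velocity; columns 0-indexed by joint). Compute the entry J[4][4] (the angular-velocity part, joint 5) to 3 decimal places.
0.306

axis z_4 = (0.2500,0.3062,0.9186); lever o_n−o_4 = (0.7099,-3.4865,5.3236)
cross product → J_v[:, 4] = (4.8325,-0.6788,-1.0890)
J_ω[:, 4] = z_4
entry J[4][4] = 0.3062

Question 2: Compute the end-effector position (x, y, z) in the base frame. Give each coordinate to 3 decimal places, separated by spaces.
1.411 2.683 5.690

after link 1: o_1 = (0.0000, 3.0000, 0.0000)
after link 2: o_2 = (3.0000, 4.4142, -1.4142)
after link 3: o_3 = (2.0000, 7.7603, -0.5176)
after link 4: o_4 = (0.7010, 6.1693, 0.3662)
after link 5: o_5 = (1.4109, 2.6828, 5.6898)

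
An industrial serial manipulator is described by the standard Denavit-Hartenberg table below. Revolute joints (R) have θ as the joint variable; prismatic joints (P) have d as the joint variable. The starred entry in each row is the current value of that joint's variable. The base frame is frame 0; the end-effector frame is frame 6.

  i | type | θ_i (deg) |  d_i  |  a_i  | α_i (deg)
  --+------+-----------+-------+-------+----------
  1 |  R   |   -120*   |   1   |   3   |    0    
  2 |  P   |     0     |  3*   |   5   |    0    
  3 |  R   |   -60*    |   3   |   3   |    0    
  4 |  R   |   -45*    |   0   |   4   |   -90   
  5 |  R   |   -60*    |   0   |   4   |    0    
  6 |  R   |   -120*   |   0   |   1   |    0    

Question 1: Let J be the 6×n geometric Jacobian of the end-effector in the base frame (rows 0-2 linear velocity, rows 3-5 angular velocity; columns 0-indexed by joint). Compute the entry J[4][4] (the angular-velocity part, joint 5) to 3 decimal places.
axis z_4 = (-0.7071,-0.7071,0.0000); lever o_n−o_4 = (-0.7071,0.7071,3.4641)
cross product → J_v[:, 4] = (-2.4495,2.4495,-1.0000)
J_ω[:, 4] = z_4
entry J[4][4] = -0.7071

-0.707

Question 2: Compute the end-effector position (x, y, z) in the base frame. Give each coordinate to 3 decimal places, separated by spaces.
-10.536 -3.393 10.464

after link 1: o_1 = (-1.5000, -2.5981, 1.0000)
after link 2: o_2 = (-4.0000, -6.9282, 4.0000)
after link 3: o_3 = (-7.0000, -6.9282, 7.0000)
after link 4: o_4 = (-9.8284, -4.0998, 7.0000)
after link 5: o_5 = (-11.2426, -2.6856, 10.4641)
after link 6: o_6 = (-10.5355, -3.3927, 10.4641)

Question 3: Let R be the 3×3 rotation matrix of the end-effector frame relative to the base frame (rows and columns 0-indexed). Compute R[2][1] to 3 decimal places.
1.000

End-effector y-axis (col 1 of R) = (-0.0000,0.0000,1.0000)
R[2][1] = 1.0000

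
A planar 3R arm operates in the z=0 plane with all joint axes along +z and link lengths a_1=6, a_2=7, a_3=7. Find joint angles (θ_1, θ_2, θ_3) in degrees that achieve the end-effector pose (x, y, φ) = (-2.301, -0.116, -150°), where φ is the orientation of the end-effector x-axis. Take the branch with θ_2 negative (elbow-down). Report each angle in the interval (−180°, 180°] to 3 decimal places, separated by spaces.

wrist centre = target − a_3·(cos φ, sin φ) = (3.7612, 3.3840)
cos θ_2 = (25.5979−6²−7²)/(2·6·7) = -0.7072; θ_2 = -135.0049° (elbow-down)
β = atan2(3.3840,3.7612) = 41.9783°; ψ = atan2(-4.9493,1.0498) = -78.0242°
θ_1 = β − ψ = 120.0025°
θ_3 = φ − θ_1 − θ_2 = -134.9976° (wrapped to (-180°,180°])

120.002 -135.005 -134.998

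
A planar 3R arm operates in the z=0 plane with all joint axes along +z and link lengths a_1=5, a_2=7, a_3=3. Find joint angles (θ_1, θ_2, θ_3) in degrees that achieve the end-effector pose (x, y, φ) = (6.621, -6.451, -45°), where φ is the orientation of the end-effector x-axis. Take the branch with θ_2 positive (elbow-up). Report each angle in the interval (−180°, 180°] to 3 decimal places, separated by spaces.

-120.004 120.006 -45.002

wrist centre = target − a_3·(cos φ, sin φ) = (4.4997, -4.3297)
cos θ_2 = (38.9932−5²−7²)/(2·5·7) = -0.5001; θ_2 = 120.0064° (elbow-up)
β = atan2(-4.3297,4.4997) = -43.8970°; ψ = atan2(6.0618,1.4993) = 76.1073°
θ_1 = β − ψ = -120.0042°
θ_3 = φ − θ_1 − θ_2 = -45.0021° (wrapped to (-180°,180°])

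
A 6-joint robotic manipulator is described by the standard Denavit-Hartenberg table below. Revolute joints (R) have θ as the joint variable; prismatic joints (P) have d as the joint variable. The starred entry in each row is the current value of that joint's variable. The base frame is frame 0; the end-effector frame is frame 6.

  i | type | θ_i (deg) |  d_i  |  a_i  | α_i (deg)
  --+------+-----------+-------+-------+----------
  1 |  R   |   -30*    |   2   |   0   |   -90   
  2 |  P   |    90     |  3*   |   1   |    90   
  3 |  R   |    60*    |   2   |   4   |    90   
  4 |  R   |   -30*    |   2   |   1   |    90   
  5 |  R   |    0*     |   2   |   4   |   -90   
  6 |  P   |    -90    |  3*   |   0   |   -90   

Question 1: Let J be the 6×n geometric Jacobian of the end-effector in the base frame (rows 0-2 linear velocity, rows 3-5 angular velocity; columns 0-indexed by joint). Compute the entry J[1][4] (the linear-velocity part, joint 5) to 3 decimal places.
axis z_4 = (-0.9665,0.0580,0.2500); lever o_n−o_4 = (-2.9151,2.4151,-3.8301)
cross product → J_v[:, 4] = (-0.8260,-4.4306,-2.1651)
J_ω[:, 4] = z_4
entry J[1][4] = -4.4306

-4.431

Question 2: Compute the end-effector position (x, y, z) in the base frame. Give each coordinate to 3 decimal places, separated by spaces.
1.491 7.047 -6.995

after link 1: o_1 = (0.0000, 0.0000, 2.0000)
after link 2: o_2 = (1.5000, 2.5981, 1.0000)
after link 3: o_3 = (4.9641, 4.5981, -1.0000)
after link 4: o_4 = (4.4061, 4.6316, -3.1651)
after link 5: o_5 = (2.2410, 8.3457, -4.3971)
after link 6: o_6 = (1.4910, 7.0466, -6.9952)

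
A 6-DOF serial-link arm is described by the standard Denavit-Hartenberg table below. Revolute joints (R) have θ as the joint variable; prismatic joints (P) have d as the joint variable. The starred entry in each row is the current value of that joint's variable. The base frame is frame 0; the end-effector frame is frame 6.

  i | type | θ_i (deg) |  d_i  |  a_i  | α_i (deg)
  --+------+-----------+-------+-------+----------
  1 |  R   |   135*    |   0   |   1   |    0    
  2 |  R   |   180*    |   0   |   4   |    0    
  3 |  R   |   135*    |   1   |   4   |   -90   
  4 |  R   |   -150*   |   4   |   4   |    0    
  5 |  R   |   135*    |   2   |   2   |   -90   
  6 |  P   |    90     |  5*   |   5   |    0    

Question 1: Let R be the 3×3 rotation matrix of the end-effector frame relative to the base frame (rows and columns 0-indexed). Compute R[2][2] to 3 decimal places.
End-effector z-axis (col 2 of R) = (-0.0000,0.2588,-0.9659)
R[2][2] = -0.9659

-0.966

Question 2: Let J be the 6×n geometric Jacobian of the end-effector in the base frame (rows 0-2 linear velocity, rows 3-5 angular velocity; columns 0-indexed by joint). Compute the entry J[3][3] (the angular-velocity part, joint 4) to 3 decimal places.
axis z_3 = (-1.0000,0.0000,0.0000); lever o_n−o_3 = (-1.0000,-0.2382,-2.3120)
cross product → J_v[:, 3] = (-0.0000,-2.3120,0.2382)
J_ω[:, 3] = z_3
entry J[3][3] = -1.0000

-1.000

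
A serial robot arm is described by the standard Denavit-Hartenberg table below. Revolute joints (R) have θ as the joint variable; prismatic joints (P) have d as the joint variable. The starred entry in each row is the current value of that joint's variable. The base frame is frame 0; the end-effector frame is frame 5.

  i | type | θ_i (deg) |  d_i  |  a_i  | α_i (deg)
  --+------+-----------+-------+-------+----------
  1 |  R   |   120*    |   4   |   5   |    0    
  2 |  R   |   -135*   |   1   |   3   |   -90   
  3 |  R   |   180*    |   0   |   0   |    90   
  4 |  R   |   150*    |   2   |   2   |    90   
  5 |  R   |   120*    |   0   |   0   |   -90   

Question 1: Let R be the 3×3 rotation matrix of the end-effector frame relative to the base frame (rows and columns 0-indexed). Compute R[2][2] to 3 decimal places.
0.500

End-effector z-axis (col 2 of R) = (-0.8365,-0.2241,0.5000)
R[2][2] = 0.5000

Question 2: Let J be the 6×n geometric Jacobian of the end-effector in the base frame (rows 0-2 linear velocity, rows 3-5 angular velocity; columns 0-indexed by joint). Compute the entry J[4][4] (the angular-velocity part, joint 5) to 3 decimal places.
axis z_4 = (-0.2588,0.9659,-0.0000); lever o_n−o_4 = (0.0000,0.0000,0.0000)
cross product → J_v[:, 4] = (0.0000,0.0000,-0.0000)
J_ω[:, 4] = z_4
entry J[4][4] = 0.9659

0.966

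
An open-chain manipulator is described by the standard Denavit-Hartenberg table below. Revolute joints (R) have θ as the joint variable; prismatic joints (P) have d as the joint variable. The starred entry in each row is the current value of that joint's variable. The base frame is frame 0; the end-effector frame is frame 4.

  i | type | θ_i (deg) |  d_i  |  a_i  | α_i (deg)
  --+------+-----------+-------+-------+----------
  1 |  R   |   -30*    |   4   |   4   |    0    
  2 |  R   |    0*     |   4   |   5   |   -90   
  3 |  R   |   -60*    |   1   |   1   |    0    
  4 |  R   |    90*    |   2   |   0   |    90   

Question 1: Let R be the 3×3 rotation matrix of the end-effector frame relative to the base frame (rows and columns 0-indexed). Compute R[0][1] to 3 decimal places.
End-effector y-axis (col 1 of R) = (0.5000,0.8660,0.0000)
R[0][1] = 0.5000

0.500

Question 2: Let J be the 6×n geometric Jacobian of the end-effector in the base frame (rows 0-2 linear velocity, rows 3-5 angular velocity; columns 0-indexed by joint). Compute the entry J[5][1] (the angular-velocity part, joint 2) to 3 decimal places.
1.000

axis z_1 = (0.0000,0.0000,1.0000); lever o_n−o_1 = (6.2631,-0.1519,4.8660)
cross product → J_v[:, 1] = (0.1519,6.2631,-0.0000)
J_ω[:, 1] = z_1
entry J[5][1] = 1.0000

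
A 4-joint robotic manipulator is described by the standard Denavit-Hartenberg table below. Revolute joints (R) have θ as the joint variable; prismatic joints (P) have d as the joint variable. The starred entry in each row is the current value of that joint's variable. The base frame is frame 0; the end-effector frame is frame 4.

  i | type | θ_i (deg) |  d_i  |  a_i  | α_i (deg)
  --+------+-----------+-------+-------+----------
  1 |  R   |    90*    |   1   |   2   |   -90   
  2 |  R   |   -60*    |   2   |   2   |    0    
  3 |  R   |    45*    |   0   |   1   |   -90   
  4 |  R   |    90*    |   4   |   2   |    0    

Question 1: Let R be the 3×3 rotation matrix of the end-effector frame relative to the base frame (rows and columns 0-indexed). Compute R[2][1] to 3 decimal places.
End-effector y-axis (col 1 of R) = (-0.0000,-0.9659,-0.2588)
R[2][1] = -0.2588

-0.259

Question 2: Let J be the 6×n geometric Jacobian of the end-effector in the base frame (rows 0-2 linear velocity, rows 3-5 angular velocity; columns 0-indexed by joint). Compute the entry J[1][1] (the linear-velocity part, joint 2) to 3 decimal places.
axis z_1 = (-1.0000,0.0000,0.0000); lever o_n−o_1 = (-0.0000,3.0012,-1.8728)
cross product → J_v[:, 1] = (-0.0000,-1.8728,-3.0012)
J_ω[:, 1] = z_1
entry J[1][1] = -1.8728

-1.873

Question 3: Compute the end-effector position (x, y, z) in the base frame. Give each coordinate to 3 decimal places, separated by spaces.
-0.000 5.001 -0.873

after link 1: o_1 = (0.0000, 2.0000, 1.0000)
after link 2: o_2 = (-2.0000, 3.0000, 2.7321)
after link 3: o_3 = (-2.0000, 3.9659, 2.9909)
after link 4: o_4 = (-0.0000, 5.0012, -0.8728)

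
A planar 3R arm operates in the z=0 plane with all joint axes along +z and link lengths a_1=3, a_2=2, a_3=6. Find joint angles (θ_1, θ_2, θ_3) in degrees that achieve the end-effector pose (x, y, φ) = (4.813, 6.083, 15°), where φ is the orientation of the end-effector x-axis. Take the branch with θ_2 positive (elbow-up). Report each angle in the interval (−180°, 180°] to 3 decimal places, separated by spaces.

84.478 44.988 -114.466

wrist centre = target − a_3·(cos φ, sin φ) = (-0.9826, 4.5301)
cos θ_2 = (21.4871−3²−2²)/(2·3·2) = 0.7073; θ_2 = 44.9878° (elbow-up)
β = atan2(4.5301,-0.9826) = 102.2376°; ψ = atan2(1.4139,4.4145) = 17.7596°
θ_1 = β − ψ = 84.4781°
θ_3 = φ − θ_1 − θ_2 = -114.4658° (wrapped to (-180°,180°])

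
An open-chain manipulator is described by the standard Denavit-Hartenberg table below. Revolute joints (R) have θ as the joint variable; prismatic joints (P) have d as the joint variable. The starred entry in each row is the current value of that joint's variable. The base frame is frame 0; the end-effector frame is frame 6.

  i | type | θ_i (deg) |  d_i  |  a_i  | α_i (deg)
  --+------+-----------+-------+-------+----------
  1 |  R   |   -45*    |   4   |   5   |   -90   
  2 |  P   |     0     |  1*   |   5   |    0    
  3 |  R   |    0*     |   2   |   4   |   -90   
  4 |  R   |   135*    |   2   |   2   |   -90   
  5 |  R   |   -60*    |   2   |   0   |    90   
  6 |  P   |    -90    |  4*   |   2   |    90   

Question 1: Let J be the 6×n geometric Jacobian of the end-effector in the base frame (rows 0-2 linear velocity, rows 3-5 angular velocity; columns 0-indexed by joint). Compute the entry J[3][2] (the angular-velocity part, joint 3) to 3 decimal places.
axis z_2 = (0.7071,0.7071,0.0000); lever o_n−o_2 = (5.7067,-1.4142,-4.0000)
cross product → J_v[:, 2] = (-2.8284,2.8284,-5.0353)
J_ω[:, 2] = z_2
entry J[3][2] = 0.7071

0.707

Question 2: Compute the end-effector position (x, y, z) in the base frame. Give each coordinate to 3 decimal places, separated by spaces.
13.485 -7.778 -0.000

after link 1: o_1 = (3.5355, -3.5355, 4.0000)
after link 2: o_2 = (7.7782, -6.3640, 4.0000)
after link 3: o_3 = (12.0208, -7.7782, 4.0000)
after link 4: o_4 = (10.0208, -7.7782, 2.0000)
after link 5: o_5 = (10.0208, -5.7782, 2.0000)
after link 6: o_6 = (13.4849, -7.7782, -0.0000)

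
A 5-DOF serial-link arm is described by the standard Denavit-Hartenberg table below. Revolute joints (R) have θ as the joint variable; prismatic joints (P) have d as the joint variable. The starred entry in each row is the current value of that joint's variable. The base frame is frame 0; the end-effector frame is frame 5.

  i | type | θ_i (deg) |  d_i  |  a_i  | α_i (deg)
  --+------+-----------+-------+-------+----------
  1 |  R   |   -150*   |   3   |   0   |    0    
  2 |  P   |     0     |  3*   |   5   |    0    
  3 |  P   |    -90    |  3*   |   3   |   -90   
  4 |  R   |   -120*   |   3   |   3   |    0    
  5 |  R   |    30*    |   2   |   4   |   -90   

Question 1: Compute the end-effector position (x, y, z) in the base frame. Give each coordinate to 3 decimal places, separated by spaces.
after link 1: o_1 = (0.0000, 0.0000, 3.0000)
after link 2: o_2 = (-4.3301, -2.5000, 6.0000)
after link 3: o_3 = (-5.8301, 0.0981, 9.0000)
after link 4: o_4 = (-7.6782, -2.7010, 11.5981)
after link 5: o_5 = (-9.4103, -3.7010, 15.5981)

-9.410 -3.701 15.598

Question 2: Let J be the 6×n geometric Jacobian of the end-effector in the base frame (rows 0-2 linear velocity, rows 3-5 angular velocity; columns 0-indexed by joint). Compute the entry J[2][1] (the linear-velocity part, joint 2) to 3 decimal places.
prismatic axis z_1 = (0.0000,0.0000,1.0000)
J_v[:, 1] = z_1; J_ω[:, 1] = (0,0,0)
entry J[2][1] = 1.0000

1.000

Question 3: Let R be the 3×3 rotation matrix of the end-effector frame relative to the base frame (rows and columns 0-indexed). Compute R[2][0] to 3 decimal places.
1.000

End-effector x-axis (col 0 of R) = (-0.0000,0.0000,1.0000)
R[2][0] = 1.0000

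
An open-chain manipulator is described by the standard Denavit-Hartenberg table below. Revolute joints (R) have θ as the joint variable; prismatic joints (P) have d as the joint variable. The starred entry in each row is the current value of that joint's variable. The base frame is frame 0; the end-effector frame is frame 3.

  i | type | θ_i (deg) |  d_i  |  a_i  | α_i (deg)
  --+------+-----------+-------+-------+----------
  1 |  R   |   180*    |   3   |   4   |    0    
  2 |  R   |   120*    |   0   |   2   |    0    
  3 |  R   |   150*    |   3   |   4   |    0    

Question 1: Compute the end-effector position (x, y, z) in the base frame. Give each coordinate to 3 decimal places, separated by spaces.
-3.000 2.268 6.000

after link 1: o_1 = (-4.0000, 0.0000, 3.0000)
after link 2: o_2 = (-3.0000, -1.7321, 3.0000)
after link 3: o_3 = (-3.0000, 2.2679, 6.0000)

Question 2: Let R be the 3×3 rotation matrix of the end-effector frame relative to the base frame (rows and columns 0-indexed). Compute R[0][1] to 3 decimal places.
-1.000

End-effector y-axis (col 1 of R) = (-1.0000,0.0000,0.0000)
R[0][1] = -1.0000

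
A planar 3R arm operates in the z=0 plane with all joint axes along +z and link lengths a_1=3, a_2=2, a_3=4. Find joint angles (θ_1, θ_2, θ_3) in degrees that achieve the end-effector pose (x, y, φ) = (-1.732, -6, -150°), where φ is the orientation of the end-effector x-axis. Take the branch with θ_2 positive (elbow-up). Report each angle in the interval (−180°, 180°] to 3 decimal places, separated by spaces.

wrist centre = target − a_3·(cos φ, sin φ) = (1.7321, -4.0000)
cos θ_2 = (19.0002−3²−2²)/(2·3·2) = 0.5000; θ_2 = 59.9990° (elbow-up)
β = atan2(-4.0000,1.7321) = -66.5862°; ψ = atan2(1.7320,4.0000) = 23.4129°
θ_1 = β − ψ = -89.9990°
θ_3 = φ − θ_1 − θ_2 = -120.0000° (wrapped to (-180°,180°])

-89.999 59.999 -120.000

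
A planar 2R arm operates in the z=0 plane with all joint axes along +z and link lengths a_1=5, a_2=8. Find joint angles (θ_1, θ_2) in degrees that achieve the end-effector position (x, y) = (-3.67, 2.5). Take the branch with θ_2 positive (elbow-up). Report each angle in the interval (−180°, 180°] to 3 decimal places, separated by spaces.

30.003 149.999

cos θ_2 = (19.7189−5²−8²)/(2·5·8) = -0.8660; θ_2 = 149.9987° (elbow-up)
β = atan2(2.5000,-3.6700) = 145.7374°; ψ = atan2(4.0002,-1.9281) = 115.7344°
θ_1 = β − ψ = 30.0029°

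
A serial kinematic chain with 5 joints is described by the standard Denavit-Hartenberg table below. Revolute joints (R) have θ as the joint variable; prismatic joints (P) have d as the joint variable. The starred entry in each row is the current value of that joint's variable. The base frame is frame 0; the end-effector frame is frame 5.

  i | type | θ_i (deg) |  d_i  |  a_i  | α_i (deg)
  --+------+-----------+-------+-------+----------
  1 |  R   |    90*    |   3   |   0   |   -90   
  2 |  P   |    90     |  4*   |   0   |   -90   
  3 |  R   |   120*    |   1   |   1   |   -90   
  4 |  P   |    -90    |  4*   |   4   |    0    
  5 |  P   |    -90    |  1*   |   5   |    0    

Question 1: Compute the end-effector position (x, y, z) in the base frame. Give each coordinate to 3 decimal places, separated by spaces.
after link 1: o_1 = (0.0000, 0.0000, 3.0000)
after link 2: o_2 = (-4.0000, 0.0000, 3.0000)
after link 3: o_3 = (-3.1340, -1.0000, 3.5000)
after link 4: o_4 = (-5.1340, -5.0000, 6.9641)
after link 5: o_5 = (-9.9641, -5.0000, 5.3301)

-9.964 -5.000 5.330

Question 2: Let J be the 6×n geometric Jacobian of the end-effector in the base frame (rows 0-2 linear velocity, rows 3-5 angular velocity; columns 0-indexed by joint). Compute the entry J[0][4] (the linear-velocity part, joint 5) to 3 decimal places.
-0.500

prismatic axis z_4 = (-0.5000,-0.0000,0.8660)
J_v[:, 4] = z_4; J_ω[:, 4] = (0,0,0)
entry J[0][4] = -0.5000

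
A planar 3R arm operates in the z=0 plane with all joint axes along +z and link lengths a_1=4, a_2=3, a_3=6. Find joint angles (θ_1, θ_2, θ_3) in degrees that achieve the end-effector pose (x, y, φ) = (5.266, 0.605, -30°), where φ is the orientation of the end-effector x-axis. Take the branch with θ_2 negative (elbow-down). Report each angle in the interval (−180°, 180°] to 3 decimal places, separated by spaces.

wrist centre = target − a_3·(cos φ, sin φ) = (0.0698, 3.6050)
cos θ_2 = (13.0009−4²−3²)/(2·4·3) = -0.5000; θ_2 = -119.9975° (elbow-down)
β = atan2(3.6050,0.0698) = 88.8900°; ψ = atan2(-2.5981,2.5001) = -46.1015°
θ_1 = β − ψ = 134.9916°
θ_3 = φ − θ_1 − θ_2 = -44.9941° (wrapped to (-180°,180°])

134.992 -119.998 -44.994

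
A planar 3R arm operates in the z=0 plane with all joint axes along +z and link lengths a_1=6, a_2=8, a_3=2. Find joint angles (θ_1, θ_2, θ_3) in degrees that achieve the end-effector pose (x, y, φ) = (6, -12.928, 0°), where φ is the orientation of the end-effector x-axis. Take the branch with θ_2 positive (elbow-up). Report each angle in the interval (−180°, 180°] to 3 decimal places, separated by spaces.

-90.003 30.006 59.997

wrist centre = target − a_3·(cos φ, sin φ) = (4.0000, -12.9280)
cos θ_2 = (183.1332−6²−8²)/(2·6·8) = 0.8660; θ_2 = 30.0063° (elbow-up)
β = atan2(-12.9280,4.0000) = -72.8076°; ψ = atan2(4.0008,12.9278) = 17.1957°
θ_1 = β − ψ = -90.0034°
θ_3 = φ − θ_1 − θ_2 = 59.9971° (wrapped to (-180°,180°])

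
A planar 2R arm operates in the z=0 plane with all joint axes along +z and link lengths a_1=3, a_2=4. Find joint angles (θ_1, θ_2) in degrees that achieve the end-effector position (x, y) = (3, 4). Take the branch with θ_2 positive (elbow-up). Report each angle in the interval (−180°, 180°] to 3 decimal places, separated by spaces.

0.000 90.000

cos θ_2 = (25.0000−3²−4²)/(2·3·4) = 0.0000; θ_2 = 90.0000° (elbow-up)
β = atan2(4.0000,3.0000) = 53.1301°; ψ = atan2(4.0000,3.0000) = 53.1301°
θ_1 = β − ψ = 0.0000°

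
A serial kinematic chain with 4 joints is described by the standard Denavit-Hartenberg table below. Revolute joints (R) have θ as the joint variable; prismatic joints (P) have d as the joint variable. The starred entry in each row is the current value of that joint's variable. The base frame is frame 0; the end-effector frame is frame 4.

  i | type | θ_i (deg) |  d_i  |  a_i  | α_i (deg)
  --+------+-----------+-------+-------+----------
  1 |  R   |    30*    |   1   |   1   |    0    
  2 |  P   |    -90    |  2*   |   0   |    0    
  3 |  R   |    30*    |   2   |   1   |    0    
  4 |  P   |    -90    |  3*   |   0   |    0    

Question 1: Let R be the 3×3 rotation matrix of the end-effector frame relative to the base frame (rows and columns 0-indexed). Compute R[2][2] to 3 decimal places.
End-effector z-axis (col 2 of R) = (0.0000,0.0000,1.0000)
R[2][2] = 1.0000

1.000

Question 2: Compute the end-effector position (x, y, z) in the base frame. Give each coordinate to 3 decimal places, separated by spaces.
1.732 -0.000 8.000

after link 1: o_1 = (0.8660, 0.5000, 1.0000)
after link 2: o_2 = (0.8660, 0.5000, 3.0000)
after link 3: o_3 = (1.7321, -0.0000, 5.0000)
after link 4: o_4 = (1.7321, -0.0000, 8.0000)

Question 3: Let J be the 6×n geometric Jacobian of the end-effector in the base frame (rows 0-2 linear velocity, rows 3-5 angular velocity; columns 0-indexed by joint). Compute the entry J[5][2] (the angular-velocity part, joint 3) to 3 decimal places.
axis z_2 = (0.0000,0.0000,1.0000); lever o_n−o_2 = (0.8660,-0.5000,5.0000)
cross product → J_v[:, 2] = (0.5000,0.8660,-0.0000)
J_ω[:, 2] = z_2
entry J[5][2] = 1.0000

1.000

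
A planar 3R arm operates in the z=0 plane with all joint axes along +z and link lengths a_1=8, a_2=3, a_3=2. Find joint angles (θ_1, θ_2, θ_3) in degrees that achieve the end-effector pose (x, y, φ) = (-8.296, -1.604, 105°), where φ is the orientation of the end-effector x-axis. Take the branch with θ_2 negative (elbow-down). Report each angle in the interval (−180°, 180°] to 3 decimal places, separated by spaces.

wrist centre = target − a_3·(cos φ, sin φ) = (-7.7784, -3.5359)
cos θ_2 = (73.0052−8²−3²)/(2·8·3) = 0.0001; θ_2 = -89.9938° (elbow-down)
β = atan2(-3.5359,-7.7784) = -155.5546°; ψ = atan2(-3.0000,8.0003) = -20.5553°
θ_1 = β − ψ = -134.9993°
θ_3 = φ − θ_1 − θ_2 = -30.0068° (wrapped to (-180°,180°])

-134.999 -89.994 -30.007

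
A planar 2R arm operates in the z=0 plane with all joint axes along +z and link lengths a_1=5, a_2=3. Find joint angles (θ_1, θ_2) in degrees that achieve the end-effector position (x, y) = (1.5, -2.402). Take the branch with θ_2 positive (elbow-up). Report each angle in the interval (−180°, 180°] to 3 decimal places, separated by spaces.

cos θ_2 = (8.0196−5²−3²)/(2·5·3) = -0.8660; θ_2 = 149.9986° (elbow-up)
β = atan2(-2.4020,1.5000) = -58.0161°; ψ = atan2(1.5001,2.4020) = 31.9854°
θ_1 = β − ψ = -90.0015°

-90.002 149.999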